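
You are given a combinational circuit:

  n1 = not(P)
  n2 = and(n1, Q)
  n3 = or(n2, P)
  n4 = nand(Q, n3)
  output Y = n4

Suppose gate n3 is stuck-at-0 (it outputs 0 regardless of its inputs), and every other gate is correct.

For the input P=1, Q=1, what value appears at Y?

1

Propagate with n3 forced: n1=0, n2=0, n3=0 [stuck-at-0], n4=1.
So Y = 1. (Without the fault it would be 0.)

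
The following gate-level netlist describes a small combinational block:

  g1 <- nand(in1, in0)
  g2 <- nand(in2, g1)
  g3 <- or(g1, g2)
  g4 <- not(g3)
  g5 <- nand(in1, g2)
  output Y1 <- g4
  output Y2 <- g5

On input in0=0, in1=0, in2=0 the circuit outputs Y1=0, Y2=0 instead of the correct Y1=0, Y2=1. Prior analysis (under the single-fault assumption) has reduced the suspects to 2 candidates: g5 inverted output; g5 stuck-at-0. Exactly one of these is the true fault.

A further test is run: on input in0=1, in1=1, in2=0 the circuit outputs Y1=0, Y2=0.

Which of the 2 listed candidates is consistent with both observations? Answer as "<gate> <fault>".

g5 stuck-at-0

Evaluate each candidate on input in0=1, in1=1, in2=0:
  g5 inverted output: g1=0, g2=1, g3=1, g4=0, g5=1 [inverted output] → Y1=0, Y2=1 — eliminated
  g5 stuck-at-0: g1=0, g2=1, g3=1, g4=0, g5=0 [stuck-at-0] → Y1=0, Y2=0 — matches
Only g5 stuck-at-0 reproduces the observed Y1=0, Y2=0.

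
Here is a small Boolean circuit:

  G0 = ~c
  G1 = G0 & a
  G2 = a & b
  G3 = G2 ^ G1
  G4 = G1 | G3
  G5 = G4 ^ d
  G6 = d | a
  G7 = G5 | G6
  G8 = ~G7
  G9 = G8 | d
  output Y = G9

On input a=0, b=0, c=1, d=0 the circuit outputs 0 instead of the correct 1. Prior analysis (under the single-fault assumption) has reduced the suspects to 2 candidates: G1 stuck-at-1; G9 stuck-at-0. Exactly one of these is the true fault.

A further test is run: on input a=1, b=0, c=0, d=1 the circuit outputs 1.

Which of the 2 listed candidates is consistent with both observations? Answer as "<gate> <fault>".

G1 stuck-at-1

Evaluate each candidate on input a=1, b=0, c=0, d=1:
  G1 stuck-at-1: G0=1, G1=1 [stuck-at-1], G2=0, G3=1, G4=1, G5=0, G6=1, G7=1, G8=0, G9=1 → 1 — matches
  G9 stuck-at-0: G0=1, G1=1, G2=0, G3=1, G4=1, G5=0, G6=1, G7=1, G8=0, G9=0 [stuck-at-0] → 0 — eliminated
Only G1 stuck-at-1 reproduces the observed 1.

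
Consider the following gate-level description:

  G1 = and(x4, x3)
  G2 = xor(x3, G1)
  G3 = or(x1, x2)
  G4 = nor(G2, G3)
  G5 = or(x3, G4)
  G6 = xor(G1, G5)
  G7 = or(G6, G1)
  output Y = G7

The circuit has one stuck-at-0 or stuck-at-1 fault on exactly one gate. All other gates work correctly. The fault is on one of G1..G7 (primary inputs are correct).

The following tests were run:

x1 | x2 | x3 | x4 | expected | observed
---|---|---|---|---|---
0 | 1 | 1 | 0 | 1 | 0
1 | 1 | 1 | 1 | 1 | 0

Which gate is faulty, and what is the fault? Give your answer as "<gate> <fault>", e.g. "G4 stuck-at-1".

G7 stuck-at-0

Fault-free values for test 1 (x1=0, x2=1, x3=1, x4=0): G1=0, G2=1, G3=1, G4=0, G5=1, G6=1, G7=1, giving Y=1. Observed 0.
Test 1: faults giving observed 0 are {G5 stuck-at-0, G6 stuck-at-0, G7 stuck-at-0}.
Test 2 (x1=1, x2=1, x3=1, x4=1): fault-free G1=1, G2=0, G3=1, G4=0, G5=1, G6=0, G7=1 → 1; observed 0. Eliminates G5 stuck-at-0, G6 stuck-at-0.
Only G7 stuck-at-0 is consistent with every test.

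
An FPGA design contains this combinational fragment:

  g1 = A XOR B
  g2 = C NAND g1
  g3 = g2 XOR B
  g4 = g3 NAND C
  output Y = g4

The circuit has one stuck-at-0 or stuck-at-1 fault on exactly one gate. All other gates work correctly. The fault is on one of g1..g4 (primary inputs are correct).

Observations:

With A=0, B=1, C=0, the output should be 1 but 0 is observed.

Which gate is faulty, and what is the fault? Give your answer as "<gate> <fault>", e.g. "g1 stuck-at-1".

g4 stuck-at-0

Fault-free values for test 1 (A=0, B=1, C=0): g1=1, g2=1, g3=0, g4=1, giving Y=1. Observed 0.
Test 1: faults giving observed 0 are {g4 stuck-at-0}.
Only g4 stuck-at-0 is consistent with every test.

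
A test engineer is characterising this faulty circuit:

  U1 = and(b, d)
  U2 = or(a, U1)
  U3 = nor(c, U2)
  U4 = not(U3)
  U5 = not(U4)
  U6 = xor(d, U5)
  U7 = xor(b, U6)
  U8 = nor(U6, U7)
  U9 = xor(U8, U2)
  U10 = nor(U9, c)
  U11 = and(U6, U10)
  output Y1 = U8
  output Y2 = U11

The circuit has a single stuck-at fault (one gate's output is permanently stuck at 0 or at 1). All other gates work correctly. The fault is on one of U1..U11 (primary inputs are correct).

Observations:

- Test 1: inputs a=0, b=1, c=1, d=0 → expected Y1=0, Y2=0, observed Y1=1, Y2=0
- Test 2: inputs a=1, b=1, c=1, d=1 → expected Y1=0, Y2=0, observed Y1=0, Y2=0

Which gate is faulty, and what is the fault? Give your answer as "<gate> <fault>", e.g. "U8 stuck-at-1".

U7 stuck-at-0

Fault-free values for test 1 (a=0, b=1, c=1, d=0): U1=0, U2=0, U3=0, U4=1, U5=0, U6=0, U7=1, U8=0, U9=0, U10=0, U11=0, giving Y1=0, Y2=0. Observed Y1=1, Y2=0.
Test 1: faults giving observed Y1=1, Y2=0 are {U7 stuck-at-0, U8 stuck-at-1}.
Test 2 (a=1, b=1, c=1, d=1): fault-free U1=1, U2=1, U3=0, U4=1, U5=0, U6=1, U7=0, U8=0, U9=1, U10=0, U11=0 → Y1=0, Y2=0; observed Y1=0, Y2=0. Eliminates U8 stuck-at-1.
Only U7 stuck-at-0 is consistent with every test.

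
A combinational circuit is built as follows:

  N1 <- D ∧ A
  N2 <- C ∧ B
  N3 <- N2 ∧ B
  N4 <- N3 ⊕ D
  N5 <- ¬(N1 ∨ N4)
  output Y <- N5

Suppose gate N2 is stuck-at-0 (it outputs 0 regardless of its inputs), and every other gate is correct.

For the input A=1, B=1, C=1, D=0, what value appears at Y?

Propagate with N2 forced: N1=0, N2=0 [stuck-at-0], N3=0, N4=0, N5=1.
So Y = 1. (Without the fault it would be 0.)

1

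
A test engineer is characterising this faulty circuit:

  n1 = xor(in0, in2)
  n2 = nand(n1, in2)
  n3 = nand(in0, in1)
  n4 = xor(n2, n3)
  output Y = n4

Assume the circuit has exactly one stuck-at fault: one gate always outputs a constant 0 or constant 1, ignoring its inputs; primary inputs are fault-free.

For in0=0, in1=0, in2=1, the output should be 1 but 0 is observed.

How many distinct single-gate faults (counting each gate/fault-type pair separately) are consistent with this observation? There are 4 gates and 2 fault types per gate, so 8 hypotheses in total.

4

Fault-free: n1=1, n2=0, n3=1, n4=1 → 1. Observed 0.
  n1 stuck-at-0: output 0 ✓
  n1 stuck-at-1: output 1 ✗
  n2 stuck-at-0: output 1 ✗
  n2 stuck-at-1: output 0 ✓
  n3 stuck-at-0: output 0 ✓
  n3 stuck-at-1: output 1 ✗
  n4 stuck-at-0: output 0 ✓
  n4 stuck-at-1: output 1 ✗
Consistent faults: {n1 stuck-at-0, n2 stuck-at-1, n3 stuck-at-0, n4 stuck-at-0} — 4 in all.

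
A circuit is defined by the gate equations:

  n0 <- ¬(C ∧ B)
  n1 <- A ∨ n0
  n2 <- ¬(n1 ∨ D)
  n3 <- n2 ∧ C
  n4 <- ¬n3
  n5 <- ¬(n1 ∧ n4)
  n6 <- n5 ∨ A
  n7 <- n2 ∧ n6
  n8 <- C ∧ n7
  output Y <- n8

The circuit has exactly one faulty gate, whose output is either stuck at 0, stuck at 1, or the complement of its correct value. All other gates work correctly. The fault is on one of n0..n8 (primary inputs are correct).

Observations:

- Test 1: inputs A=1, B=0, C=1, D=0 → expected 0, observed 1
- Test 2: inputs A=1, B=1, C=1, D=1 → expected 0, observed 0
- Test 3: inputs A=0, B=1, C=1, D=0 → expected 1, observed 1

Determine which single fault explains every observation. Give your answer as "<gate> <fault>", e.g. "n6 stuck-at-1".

n1 stuck-at-0

Fault-free values for test 1 (A=1, B=0, C=1, D=0): n0=1, n1=1, n2=0, n3=0, n4=1, n5=0, n6=1, n7=0, n8=0, giving Y=0. Observed 1.
Test 1: faults giving observed 1 are {n1 stuck-at-0, n1 inverted output, n2 stuck-at-1, n2 inverted output, n7 stuck-at-1, n7 inverted output, n8 stuck-at-1, n8 inverted output}.
Test 2 (A=1, B=1, C=1, D=1): fault-free n0=0, n1=1, n2=0, n3=0, n4=1, n5=0, n6=1, n7=0, n8=0 → 0; observed 0. Eliminates n2 stuck-at-1, n2 inverted output, n7 stuck-at-1, n7 inverted output, n8 stuck-at-1, n8 inverted output.
Test 3 (A=0, B=1, C=1, D=0): fault-free n0=0, n1=0, n2=1, n3=1, n4=0, n5=1, n6=1, n7=1, n8=1 → 1; observed 1. Eliminates n1 inverted output.
Only n1 stuck-at-0 is consistent with every test.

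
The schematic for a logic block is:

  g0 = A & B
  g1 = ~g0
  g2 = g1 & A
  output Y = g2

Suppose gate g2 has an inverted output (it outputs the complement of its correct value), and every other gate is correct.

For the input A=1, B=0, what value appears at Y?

0

Propagate with g2 forced: g0=0, g1=1, g2=0 [inverted output].
So Y = 0. (Without the fault it would be 1.)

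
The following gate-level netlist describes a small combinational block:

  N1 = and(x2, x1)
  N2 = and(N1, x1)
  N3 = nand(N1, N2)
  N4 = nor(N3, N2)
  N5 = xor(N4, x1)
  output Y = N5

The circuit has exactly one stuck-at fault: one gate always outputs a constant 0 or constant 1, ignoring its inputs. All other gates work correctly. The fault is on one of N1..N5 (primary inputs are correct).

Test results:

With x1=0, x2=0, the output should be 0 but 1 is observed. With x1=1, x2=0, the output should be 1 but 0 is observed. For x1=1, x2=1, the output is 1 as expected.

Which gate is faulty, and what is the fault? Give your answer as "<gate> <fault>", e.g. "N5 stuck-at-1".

Fault-free values for test 1 (x1=0, x2=0): N1=0, N2=0, N3=1, N4=0, N5=0, giving Y=0. Observed 1.
Test 1: faults giving observed 1 are {N3 stuck-at-0, N4 stuck-at-1, N5 stuck-at-1}.
Test 2 (x1=1, x2=0): fault-free N1=0, N2=0, N3=1, N4=0, N5=1 → 1; observed 0. Eliminates N5 stuck-at-1.
Test 3 (x1=1, x2=1): fault-free N1=1, N2=1, N3=0, N4=0, N5=1 → 1; observed 1. Eliminates N4 stuck-at-1.
Only N3 stuck-at-0 is consistent with every test.

N3 stuck-at-0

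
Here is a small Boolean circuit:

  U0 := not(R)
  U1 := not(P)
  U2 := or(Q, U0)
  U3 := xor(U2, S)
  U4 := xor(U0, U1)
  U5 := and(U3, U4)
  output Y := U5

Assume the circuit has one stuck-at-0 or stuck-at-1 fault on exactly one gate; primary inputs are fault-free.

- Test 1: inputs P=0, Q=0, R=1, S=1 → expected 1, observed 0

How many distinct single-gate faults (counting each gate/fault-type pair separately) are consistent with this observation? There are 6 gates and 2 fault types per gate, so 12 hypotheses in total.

6

Fault-free: U0=0, U1=1, U2=0, U3=1, U4=1, U5=1 → 1. Observed 0.
  U0 stuck-at-0: output 1 ✗
  U0 stuck-at-1: output 0 ✓
  U1 stuck-at-0: output 0 ✓
  U1 stuck-at-1: output 1 ✗
  U2 stuck-at-0: output 1 ✗
  U2 stuck-at-1: output 0 ✓
  U3 stuck-at-0: output 0 ✓
  U3 stuck-at-1: output 1 ✗
  U4 stuck-at-0: output 0 ✓
  U4 stuck-at-1: output 1 ✗
  U5 stuck-at-0: output 0 ✓
  U5 stuck-at-1: output 1 ✗
Consistent faults: {U0 stuck-at-1, U1 stuck-at-0, U2 stuck-at-1, U3 stuck-at-0, U4 stuck-at-0, U5 stuck-at-0} — 6 in all.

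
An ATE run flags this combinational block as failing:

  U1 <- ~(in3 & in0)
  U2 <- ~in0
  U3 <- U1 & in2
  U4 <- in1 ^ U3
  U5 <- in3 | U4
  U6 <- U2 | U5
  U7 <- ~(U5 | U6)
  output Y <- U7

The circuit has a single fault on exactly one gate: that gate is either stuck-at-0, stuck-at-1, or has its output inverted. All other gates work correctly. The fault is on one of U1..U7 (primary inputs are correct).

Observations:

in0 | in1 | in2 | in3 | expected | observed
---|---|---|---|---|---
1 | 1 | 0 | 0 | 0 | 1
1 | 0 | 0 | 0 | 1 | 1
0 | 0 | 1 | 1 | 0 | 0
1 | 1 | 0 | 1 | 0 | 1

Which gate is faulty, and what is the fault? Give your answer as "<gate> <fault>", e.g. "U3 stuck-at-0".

Fault-free values for test 1 (in0=1, in1=1, in2=0, in3=0): U1=1, U2=0, U3=0, U4=1, U5=1, U6=1, U7=0, giving Y=0. Observed 1.
Test 1: faults giving observed 1 are {U3 stuck-at-1, U3 inverted output, U4 stuck-at-0, U4 inverted output, U5 stuck-at-0, U5 inverted output, U7 stuck-at-1, U7 inverted output}.
Test 2 (in0=1, in1=0, in2=0, in3=0): fault-free U1=1, U2=0, U3=0, U4=0, U5=0, U6=0, U7=1 → 1; observed 1. Eliminates U3 stuck-at-1, U3 inverted output, U4 inverted output, U5 inverted output, U7 inverted output.
Test 3 (in0=0, in1=0, in2=1, in3=1): fault-free U1=1, U2=1, U3=1, U4=1, U5=1, U6=1, U7=0 → 0; observed 0. Eliminates U7 stuck-at-1.
Test 4 (in0=1, in1=1, in2=0, in3=1): fault-free U1=0, U2=0, U3=0, U4=1, U5=1, U6=1, U7=0 → 0; observed 1. Eliminates U4 stuck-at-0.
Only U5 stuck-at-0 is consistent with every test.

U5 stuck-at-0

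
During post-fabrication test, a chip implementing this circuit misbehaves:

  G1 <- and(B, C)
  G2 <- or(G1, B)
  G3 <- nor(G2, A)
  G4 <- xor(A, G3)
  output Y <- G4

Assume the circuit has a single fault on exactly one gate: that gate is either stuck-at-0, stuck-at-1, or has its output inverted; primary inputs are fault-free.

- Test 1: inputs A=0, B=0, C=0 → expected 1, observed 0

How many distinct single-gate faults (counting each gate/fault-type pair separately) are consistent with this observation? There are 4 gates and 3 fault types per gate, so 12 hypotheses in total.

8

Fault-free: G1=0, G2=0, G3=1, G4=1 → 1. Observed 0.
  G1 stuck-at-0: output 1 ✗
  G1 stuck-at-1: output 0 ✓
  G1 inverted output: output 0 ✓
  G2 stuck-at-0: output 1 ✗
  G2 stuck-at-1: output 0 ✓
  G2 inverted output: output 0 ✓
  G3 stuck-at-0: output 0 ✓
  G3 stuck-at-1: output 1 ✗
  G3 inverted output: output 0 ✓
  G4 stuck-at-0: output 0 ✓
  G4 stuck-at-1: output 1 ✗
  G4 inverted output: output 0 ✓
Consistent faults: {G1 stuck-at-1, G1 inverted output, G2 stuck-at-1, G2 inverted output, G3 stuck-at-0, G3 inverted output, G4 stuck-at-0, G4 inverted output} — 8 in all.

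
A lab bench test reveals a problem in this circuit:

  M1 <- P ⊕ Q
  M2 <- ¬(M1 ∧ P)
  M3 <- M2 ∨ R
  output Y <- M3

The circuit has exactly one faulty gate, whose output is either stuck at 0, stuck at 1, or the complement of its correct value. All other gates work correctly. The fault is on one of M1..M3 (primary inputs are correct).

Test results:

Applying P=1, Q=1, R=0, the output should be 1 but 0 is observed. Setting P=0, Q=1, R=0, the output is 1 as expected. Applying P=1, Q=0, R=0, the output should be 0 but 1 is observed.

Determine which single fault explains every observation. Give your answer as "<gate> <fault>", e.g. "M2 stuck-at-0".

M1 inverted output

Fault-free values for test 1 (P=1, Q=1, R=0): M1=0, M2=1, M3=1, giving Y=1. Observed 0.
Test 1: faults giving observed 0 are {M1 stuck-at-1, M1 inverted output, M2 stuck-at-0, M2 inverted output, M3 stuck-at-0, M3 inverted output}.
Test 2 (P=0, Q=1, R=0): fault-free M1=1, M2=1, M3=1 → 1; observed 1. Eliminates M2 stuck-at-0, M2 inverted output, M3 stuck-at-0, M3 inverted output.
Test 3 (P=1, Q=0, R=0): fault-free M1=1, M2=0, M3=0 → 0; observed 1. Eliminates M1 stuck-at-1.
Only M1 inverted output is consistent with every test.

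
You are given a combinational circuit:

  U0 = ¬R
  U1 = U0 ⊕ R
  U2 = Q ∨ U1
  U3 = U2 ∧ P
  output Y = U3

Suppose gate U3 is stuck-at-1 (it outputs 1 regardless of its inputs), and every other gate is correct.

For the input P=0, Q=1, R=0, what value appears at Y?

1

Propagate with U3 forced: U0=1, U1=1, U2=1, U3=1 [stuck-at-1].
So Y = 1. (Without the fault it would be 0.)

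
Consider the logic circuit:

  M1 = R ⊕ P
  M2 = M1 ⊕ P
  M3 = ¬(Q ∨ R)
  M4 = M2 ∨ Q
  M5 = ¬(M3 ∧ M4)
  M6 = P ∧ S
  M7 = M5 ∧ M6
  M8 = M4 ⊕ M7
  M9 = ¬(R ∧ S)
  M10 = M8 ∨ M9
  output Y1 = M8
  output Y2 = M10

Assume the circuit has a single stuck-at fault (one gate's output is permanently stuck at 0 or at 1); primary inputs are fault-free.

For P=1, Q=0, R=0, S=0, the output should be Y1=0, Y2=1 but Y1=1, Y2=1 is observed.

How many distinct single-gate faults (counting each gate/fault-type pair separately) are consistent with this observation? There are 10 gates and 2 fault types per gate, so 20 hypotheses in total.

Fault-free: M1=1, M2=0, M3=1, M4=0, M5=1, M6=0, M7=0, M8=0, M9=1, M10=1 → Y1=0, Y2=1. Observed Y1=1, Y2=1.
  M1: stuck-at-0 ✓; others ✗
  M2: stuck-at-1 ✓; others ✗
  M3: none of the 2 fault types match ✗
  M4: stuck-at-1 ✓; others ✗
  M5: none of the 2 fault types match ✗
  M6: stuck-at-1 ✓; others ✗
  M7: stuck-at-1 ✓; others ✗
  M8: stuck-at-1 ✓; others ✗
  M9: none of the 2 fault types match ✗
  M10: none of the 2 fault types match ✗
Consistent faults: {M1 stuck-at-0, M2 stuck-at-1, M4 stuck-at-1, M6 stuck-at-1, M7 stuck-at-1, M8 stuck-at-1} — 6 in all.

6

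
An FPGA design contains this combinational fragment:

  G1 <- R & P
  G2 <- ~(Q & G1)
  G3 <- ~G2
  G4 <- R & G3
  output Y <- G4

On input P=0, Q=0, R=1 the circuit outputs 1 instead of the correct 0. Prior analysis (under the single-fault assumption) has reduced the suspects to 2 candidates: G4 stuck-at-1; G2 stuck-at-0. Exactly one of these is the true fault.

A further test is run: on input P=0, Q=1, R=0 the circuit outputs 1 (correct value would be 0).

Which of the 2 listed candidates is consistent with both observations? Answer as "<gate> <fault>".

G4 stuck-at-1

Evaluate each candidate on input P=0, Q=1, R=0:
  G4 stuck-at-1: G1=0, G2=1, G3=0, G4=1 [stuck-at-1] → 1 — matches
  G2 stuck-at-0: G1=0, G2=0 [stuck-at-0], G3=1, G4=0 → 0 — eliminated
Only G4 stuck-at-1 reproduces the observed 1.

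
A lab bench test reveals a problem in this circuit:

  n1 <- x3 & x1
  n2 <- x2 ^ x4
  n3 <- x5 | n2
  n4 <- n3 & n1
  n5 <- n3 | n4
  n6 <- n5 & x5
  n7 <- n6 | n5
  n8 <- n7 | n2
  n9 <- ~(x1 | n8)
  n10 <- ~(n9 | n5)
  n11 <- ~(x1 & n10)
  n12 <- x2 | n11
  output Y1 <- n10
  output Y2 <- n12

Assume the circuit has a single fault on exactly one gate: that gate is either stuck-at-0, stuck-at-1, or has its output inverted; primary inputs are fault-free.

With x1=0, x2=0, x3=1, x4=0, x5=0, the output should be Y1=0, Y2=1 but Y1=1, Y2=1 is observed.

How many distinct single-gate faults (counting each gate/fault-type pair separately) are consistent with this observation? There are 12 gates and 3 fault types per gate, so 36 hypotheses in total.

Fault-free: n1=0, n2=0, n3=0, n4=0, n5=0, n6=0, n7=0, n8=0, n9=1, n10=0, n11=1, n12=1 → Y1=0, Y2=1. Observed Y1=1, Y2=1.
  n1: none of the 3 fault types match ✗
  n2: none of the 3 fault types match ✗
  n3: none of the 3 fault types match ✗
  n4: none of the 3 fault types match ✗
  n5: none of the 3 fault types match ✗
  n6: stuck-at-1, inverted output ✓; others ✗
  n7: stuck-at-1, inverted output ✓; others ✗
  n8: stuck-at-1, inverted output ✓; others ✗
  n9: stuck-at-0, inverted output ✓; others ✗
  n10: stuck-at-1, inverted output ✓; others ✗
  n11: none of the 3 fault types match ✗
  n12: none of the 3 fault types match ✗
Consistent faults: {n6 stuck-at-1, n6 inverted output, n7 stuck-at-1, n7 inverted output, n8 stuck-at-1, n8 inverted output, n9 stuck-at-0, n9 inverted output, n10 stuck-at-1, n10 inverted output} — 10 in all.

10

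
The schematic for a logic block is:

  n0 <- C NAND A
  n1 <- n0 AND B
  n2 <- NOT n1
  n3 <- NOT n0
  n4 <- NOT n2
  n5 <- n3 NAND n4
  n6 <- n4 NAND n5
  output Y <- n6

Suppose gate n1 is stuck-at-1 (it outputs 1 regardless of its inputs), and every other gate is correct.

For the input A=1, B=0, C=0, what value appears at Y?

Propagate with n1 forced: n0=1, n1=1 [stuck-at-1], n2=0, n3=0, n4=1, n5=1, n6=0.
So Y = 0. (Without the fault it would be 1.)

0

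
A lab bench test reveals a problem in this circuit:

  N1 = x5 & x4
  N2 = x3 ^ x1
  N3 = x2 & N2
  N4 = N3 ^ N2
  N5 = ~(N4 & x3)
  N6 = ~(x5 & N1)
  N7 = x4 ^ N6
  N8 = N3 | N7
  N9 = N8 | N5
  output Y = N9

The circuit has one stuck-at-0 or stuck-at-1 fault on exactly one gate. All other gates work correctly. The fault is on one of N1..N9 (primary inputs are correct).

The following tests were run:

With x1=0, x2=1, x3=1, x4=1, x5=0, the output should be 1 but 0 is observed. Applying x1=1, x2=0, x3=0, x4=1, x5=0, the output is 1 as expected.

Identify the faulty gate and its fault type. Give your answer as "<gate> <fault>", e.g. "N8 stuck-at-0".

N3 stuck-at-0

Fault-free values for test 1 (x1=0, x2=1, x3=1, x4=1, x5=0): N1=0, N2=1, N3=1, N4=0, N5=1, N6=1, N7=0, N8=1, N9=1, giving Y=1. Observed 0.
Test 1: faults giving observed 0 are {N3 stuck-at-0, N9 stuck-at-0}.
Test 2 (x1=1, x2=0, x3=0, x4=1, x5=0): fault-free N1=0, N2=1, N3=0, N4=1, N5=1, N6=1, N7=0, N8=0, N9=1 → 1; observed 1. Eliminates N9 stuck-at-0.
Only N3 stuck-at-0 is consistent with every test.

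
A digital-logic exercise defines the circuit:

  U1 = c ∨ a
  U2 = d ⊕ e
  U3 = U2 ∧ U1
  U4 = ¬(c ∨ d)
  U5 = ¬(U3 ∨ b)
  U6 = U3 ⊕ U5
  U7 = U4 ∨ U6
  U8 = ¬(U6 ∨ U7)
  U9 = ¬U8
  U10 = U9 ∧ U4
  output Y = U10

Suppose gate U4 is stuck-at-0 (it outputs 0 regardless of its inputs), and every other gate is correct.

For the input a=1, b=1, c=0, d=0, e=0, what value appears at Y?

Propagate with U4 forced: U1=1, U2=0, U3=0, U4=0 [stuck-at-0], U5=0, U6=0, U7=0, U8=1, U9=0, U10=0.
So Y = 0. (Without the fault it would be 1.)

0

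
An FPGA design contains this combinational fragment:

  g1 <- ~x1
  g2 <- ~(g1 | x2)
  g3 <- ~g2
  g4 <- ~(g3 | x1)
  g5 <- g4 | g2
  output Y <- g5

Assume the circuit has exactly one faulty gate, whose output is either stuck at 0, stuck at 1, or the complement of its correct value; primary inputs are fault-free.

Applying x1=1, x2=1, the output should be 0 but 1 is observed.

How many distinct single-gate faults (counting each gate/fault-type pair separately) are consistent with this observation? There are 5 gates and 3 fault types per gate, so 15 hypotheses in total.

6

Fault-free: g1=0, g2=0, g3=1, g4=0, g5=0 → 0. Observed 1.
  g1: none of the 3 fault types match ✗
  g2: stuck-at-1, inverted output ✓; others ✗
  g3: none of the 3 fault types match ✗
  g4: stuck-at-1, inverted output ✓; others ✗
  g5: stuck-at-1, inverted output ✓; others ✗
Consistent faults: {g2 stuck-at-1, g2 inverted output, g4 stuck-at-1, g4 inverted output, g5 stuck-at-1, g5 inverted output} — 6 in all.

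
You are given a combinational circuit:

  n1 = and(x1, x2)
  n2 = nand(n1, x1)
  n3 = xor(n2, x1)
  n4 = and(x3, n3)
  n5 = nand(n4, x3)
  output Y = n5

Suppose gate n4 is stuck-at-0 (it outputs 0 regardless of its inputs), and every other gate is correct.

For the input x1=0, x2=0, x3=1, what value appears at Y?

1

Propagate with n4 forced: n1=0, n2=1, n3=1, n4=0 [stuck-at-0], n5=1.
So Y = 1. (Without the fault it would be 0.)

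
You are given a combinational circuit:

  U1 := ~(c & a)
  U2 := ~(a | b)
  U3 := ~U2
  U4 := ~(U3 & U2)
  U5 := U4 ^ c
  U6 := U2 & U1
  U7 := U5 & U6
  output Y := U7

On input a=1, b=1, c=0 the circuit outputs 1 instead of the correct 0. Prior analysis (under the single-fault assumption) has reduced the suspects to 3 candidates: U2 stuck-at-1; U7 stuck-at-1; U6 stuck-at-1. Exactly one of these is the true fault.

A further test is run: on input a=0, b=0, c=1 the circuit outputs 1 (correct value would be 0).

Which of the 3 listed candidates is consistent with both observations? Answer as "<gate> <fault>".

Evaluate each candidate on input a=0, b=0, c=1:
  U2 stuck-at-1: U1=1, U2=1 [stuck-at-1], U3=0, U4=1, U5=0, U6=1, U7=0 → 0 — eliminated
  U7 stuck-at-1: U1=1, U2=1, U3=0, U4=1, U5=0, U6=1, U7=1 [stuck-at-1] → 1 — matches
  U6 stuck-at-1: U1=1, U2=1, U3=0, U4=1, U5=0, U6=1 [stuck-at-1], U7=0 → 0 — eliminated
Only U7 stuck-at-1 reproduces the observed 1.

U7 stuck-at-1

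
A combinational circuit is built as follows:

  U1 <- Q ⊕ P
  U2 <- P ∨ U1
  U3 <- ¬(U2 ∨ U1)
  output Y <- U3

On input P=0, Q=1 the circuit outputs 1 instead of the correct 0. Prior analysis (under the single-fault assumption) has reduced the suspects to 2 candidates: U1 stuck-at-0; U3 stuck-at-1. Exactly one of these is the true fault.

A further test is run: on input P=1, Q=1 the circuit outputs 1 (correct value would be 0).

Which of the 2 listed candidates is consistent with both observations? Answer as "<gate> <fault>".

Evaluate each candidate on input P=1, Q=1:
  U1 stuck-at-0: U1=0 [stuck-at-0], U2=1, U3=0 → 0 — eliminated
  U3 stuck-at-1: U1=0, U2=1, U3=1 [stuck-at-1] → 1 — matches
Only U3 stuck-at-1 reproduces the observed 1.

U3 stuck-at-1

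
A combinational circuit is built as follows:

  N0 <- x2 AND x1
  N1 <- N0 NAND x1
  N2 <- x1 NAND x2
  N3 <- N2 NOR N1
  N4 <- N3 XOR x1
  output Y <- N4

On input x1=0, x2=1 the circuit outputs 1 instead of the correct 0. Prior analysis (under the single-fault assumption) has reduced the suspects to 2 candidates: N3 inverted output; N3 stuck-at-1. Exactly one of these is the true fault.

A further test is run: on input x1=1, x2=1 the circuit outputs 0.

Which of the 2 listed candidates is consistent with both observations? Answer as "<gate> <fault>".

Evaluate each candidate on input x1=1, x2=1:
  N3 inverted output: N0=1, N1=0, N2=0, N3=0 [inverted output], N4=1 → 1 — eliminated
  N3 stuck-at-1: N0=1, N1=0, N2=0, N3=1 [stuck-at-1], N4=0 → 0 — matches
Only N3 stuck-at-1 reproduces the observed 0.

N3 stuck-at-1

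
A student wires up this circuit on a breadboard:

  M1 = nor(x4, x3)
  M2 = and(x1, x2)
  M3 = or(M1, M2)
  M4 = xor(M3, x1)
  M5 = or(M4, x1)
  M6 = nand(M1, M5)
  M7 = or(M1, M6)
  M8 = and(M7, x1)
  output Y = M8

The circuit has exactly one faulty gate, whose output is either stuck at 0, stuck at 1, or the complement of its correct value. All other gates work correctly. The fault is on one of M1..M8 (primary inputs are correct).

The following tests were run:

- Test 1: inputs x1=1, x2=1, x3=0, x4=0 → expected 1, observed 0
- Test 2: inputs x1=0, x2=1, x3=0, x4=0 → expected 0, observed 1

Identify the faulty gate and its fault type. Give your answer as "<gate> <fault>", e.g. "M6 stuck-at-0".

Fault-free values for test 1 (x1=1, x2=1, x3=0, x4=0): M1=1, M2=1, M3=1, M4=0, M5=1, M6=0, M7=1, M8=1, giving Y=1. Observed 0.
Test 1: faults giving observed 0 are {M7 stuck-at-0, M7 inverted output, M8 stuck-at-0, M8 inverted output}.
Test 2 (x1=0, x2=1, x3=0, x4=0): fault-free M1=1, M2=0, M3=1, M4=1, M5=1, M6=0, M7=1, M8=0 → 0; observed 1. Eliminates M7 stuck-at-0, M7 inverted output, M8 stuck-at-0.
Only M8 inverted output is consistent with every test.

M8 inverted output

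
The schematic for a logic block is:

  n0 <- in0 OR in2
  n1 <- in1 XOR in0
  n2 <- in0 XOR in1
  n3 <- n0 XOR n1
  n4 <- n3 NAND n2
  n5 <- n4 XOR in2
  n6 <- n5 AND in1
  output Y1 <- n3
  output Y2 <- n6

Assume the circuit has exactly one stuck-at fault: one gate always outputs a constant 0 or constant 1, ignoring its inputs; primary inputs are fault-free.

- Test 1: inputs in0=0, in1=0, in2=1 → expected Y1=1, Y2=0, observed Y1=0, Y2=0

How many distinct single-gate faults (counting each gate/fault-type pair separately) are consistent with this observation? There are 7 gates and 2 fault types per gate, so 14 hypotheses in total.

Fault-free: n0=1, n1=0, n2=0, n3=1, n4=1, n5=0, n6=0 → Y1=1, Y2=0. Observed Y1=0, Y2=0.
  n0 stuck-at-0: output Y1=0, Y2=0 ✓
  n0 stuck-at-1: output Y1=1, Y2=0 ✗
  n1 stuck-at-0: output Y1=1, Y2=0 ✗
  n1 stuck-at-1: output Y1=0, Y2=0 ✓
  n2 stuck-at-0: output Y1=1, Y2=0 ✗
  n2 stuck-at-1: output Y1=1, Y2=0 ✗
  n3 stuck-at-0: output Y1=0, Y2=0 ✓
  n3 stuck-at-1: output Y1=1, Y2=0 ✗
  n4 stuck-at-0: output Y1=1, Y2=0 ✗
  n4 stuck-at-1: output Y1=1, Y2=0 ✗
  n5 stuck-at-0: output Y1=1, Y2=0 ✗
  n5 stuck-at-1: output Y1=1, Y2=0 ✗
  n6 stuck-at-0: output Y1=1, Y2=0 ✗
  n6 stuck-at-1: output Y1=1, Y2=1 ✗
Consistent faults: {n0 stuck-at-0, n1 stuck-at-1, n3 stuck-at-0} — 3 in all.

3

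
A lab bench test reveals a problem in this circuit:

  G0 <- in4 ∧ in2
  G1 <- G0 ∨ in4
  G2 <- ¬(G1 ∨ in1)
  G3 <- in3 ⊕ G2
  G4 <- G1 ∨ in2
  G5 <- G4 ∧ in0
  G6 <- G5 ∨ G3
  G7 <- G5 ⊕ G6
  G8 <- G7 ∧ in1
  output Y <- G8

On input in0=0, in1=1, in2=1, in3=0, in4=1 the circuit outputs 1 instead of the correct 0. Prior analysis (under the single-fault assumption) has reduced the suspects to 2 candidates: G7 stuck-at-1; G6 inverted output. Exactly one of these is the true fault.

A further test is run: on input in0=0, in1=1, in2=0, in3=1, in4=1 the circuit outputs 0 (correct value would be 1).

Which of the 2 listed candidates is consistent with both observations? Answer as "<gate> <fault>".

Evaluate each candidate on input in0=0, in1=1, in2=0, in3=1, in4=1:
  G7 stuck-at-1: G0=0, G1=1, G2=0, G3=1, G4=1, G5=0, G6=1, G7=1 [stuck-at-1], G8=1 → 1 — eliminated
  G6 inverted output: G0=0, G1=1, G2=0, G3=1, G4=1, G5=0, G6=0 [inverted output], G7=0, G8=0 → 0 — matches
Only G6 inverted output reproduces the observed 0.

G6 inverted output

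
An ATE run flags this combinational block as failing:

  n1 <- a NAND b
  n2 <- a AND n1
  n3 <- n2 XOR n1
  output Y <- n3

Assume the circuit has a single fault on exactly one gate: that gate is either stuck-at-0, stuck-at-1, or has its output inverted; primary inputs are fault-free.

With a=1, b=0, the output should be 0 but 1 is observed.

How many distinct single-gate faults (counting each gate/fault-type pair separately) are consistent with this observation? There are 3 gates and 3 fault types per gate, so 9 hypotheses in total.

4

Fault-free: n1=1, n2=1, n3=0 → 0. Observed 1.
  n1 stuck-at-0: output 0 ✗
  n1 stuck-at-1: output 0 ✗
  n1 inverted output: output 0 ✗
  n2 stuck-at-0: output 1 ✓
  n2 stuck-at-1: output 0 ✗
  n2 inverted output: output 1 ✓
  n3 stuck-at-0: output 0 ✗
  n3 stuck-at-1: output 1 ✓
  n3 inverted output: output 1 ✓
Consistent faults: {n2 stuck-at-0, n2 inverted output, n3 stuck-at-1, n3 inverted output} — 4 in all.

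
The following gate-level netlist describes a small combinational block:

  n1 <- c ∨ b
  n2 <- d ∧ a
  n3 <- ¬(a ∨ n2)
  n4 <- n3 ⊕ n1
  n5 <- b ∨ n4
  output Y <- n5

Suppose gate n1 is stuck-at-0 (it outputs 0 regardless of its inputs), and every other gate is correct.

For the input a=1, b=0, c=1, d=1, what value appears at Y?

Propagate with n1 forced: n1=0 [stuck-at-0], n2=1, n3=0, n4=0, n5=0.
So Y = 0. (Without the fault it would be 1.)

0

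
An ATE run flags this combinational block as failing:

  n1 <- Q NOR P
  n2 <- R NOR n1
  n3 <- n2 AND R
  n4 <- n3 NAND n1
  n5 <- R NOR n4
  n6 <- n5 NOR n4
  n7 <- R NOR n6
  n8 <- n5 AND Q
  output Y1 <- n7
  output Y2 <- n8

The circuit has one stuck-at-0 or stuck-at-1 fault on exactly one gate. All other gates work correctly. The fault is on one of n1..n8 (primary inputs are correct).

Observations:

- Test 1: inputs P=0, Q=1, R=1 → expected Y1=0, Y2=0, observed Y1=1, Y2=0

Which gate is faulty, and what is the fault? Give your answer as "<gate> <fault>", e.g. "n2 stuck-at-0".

n7 stuck-at-1

Fault-free values for test 1 (P=0, Q=1, R=1): n1=0, n2=0, n3=0, n4=1, n5=0, n6=0, n7=0, n8=0, giving Y1=0, Y2=0. Observed Y1=1, Y2=0.
Test 1: faults giving observed Y1=1, Y2=0 are {n7 stuck-at-1}.
Only n7 stuck-at-1 is consistent with every test.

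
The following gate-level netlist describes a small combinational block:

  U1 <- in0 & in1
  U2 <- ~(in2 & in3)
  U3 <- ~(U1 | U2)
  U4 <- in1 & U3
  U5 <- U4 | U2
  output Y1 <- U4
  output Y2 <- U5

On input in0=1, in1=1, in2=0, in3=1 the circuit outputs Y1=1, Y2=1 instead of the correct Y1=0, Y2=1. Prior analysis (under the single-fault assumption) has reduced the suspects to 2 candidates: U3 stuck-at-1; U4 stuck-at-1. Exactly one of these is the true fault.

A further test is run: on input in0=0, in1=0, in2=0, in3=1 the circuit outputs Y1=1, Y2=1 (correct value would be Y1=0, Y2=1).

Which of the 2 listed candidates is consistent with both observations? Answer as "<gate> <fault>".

Evaluate each candidate on input in0=0, in1=0, in2=0, in3=1:
  U3 stuck-at-1: U1=0, U2=1, U3=1 [stuck-at-1], U4=0, U5=1 → Y1=0, Y2=1 — eliminated
  U4 stuck-at-1: U1=0, U2=1, U3=0, U4=1 [stuck-at-1], U5=1 → Y1=1, Y2=1 — matches
Only U4 stuck-at-1 reproduces the observed Y1=1, Y2=1.

U4 stuck-at-1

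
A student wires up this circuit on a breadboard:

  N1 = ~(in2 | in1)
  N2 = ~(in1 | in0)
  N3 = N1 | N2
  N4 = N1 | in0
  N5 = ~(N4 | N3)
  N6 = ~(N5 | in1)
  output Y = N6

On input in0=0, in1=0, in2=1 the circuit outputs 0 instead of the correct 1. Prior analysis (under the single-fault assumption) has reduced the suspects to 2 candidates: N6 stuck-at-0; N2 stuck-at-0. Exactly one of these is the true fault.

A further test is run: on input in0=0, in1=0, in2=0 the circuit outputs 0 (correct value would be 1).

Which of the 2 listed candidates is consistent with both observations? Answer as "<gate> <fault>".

N6 stuck-at-0

Evaluate each candidate on input in0=0, in1=0, in2=0:
  N6 stuck-at-0: N1=1, N2=1, N3=1, N4=1, N5=0, N6=0 [stuck-at-0] → 0 — matches
  N2 stuck-at-0: N1=1, N2=0 [stuck-at-0], N3=1, N4=1, N5=0, N6=1 → 1 — eliminated
Only N6 stuck-at-0 reproduces the observed 0.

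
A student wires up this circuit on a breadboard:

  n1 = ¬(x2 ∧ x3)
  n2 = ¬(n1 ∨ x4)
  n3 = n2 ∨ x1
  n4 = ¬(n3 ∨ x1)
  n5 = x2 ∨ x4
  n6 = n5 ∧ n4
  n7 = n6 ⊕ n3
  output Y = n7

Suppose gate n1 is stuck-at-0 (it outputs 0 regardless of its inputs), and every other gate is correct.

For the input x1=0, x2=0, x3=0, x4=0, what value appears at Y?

1

Propagate with n1 forced: n1=0 [stuck-at-0], n2=1, n3=1, n4=0, n5=0, n6=0, n7=1.
So Y = 1. (Without the fault it would be 0.)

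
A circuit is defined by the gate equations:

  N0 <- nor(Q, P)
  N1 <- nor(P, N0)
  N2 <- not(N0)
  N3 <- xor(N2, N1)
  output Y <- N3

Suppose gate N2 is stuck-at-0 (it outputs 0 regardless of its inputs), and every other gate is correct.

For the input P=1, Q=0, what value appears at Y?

Propagate with N2 forced: N0=0, N1=0, N2=0 [stuck-at-0], N3=0.
So Y = 0. (Without the fault it would be 1.)

0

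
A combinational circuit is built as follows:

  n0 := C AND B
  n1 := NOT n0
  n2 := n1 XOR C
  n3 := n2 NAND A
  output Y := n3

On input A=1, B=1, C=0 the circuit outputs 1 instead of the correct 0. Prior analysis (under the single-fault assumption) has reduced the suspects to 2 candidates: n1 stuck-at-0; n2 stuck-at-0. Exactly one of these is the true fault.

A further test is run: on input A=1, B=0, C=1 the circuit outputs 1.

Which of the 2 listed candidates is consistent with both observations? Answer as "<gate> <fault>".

Evaluate each candidate on input A=1, B=0, C=1:
  n1 stuck-at-0: n0=0, n1=0 [stuck-at-0], n2=1, n3=0 → 0 — eliminated
  n2 stuck-at-0: n0=0, n1=1, n2=0 [stuck-at-0], n3=1 → 1 — matches
Only n2 stuck-at-0 reproduces the observed 1.

n2 stuck-at-0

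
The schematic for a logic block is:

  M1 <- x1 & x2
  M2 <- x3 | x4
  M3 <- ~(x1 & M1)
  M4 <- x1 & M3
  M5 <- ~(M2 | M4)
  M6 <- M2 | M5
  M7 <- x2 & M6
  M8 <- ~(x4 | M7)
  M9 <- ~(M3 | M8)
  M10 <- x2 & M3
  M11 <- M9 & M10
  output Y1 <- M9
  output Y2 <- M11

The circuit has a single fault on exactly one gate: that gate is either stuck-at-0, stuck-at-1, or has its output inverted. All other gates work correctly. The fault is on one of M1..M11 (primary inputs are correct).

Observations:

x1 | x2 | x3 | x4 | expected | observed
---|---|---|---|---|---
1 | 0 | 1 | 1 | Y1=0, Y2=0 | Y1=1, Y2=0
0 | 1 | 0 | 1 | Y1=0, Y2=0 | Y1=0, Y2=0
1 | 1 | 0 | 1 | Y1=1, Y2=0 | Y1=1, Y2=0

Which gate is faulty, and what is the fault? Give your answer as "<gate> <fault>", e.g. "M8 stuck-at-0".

Fault-free values for test 1 (x1=1, x2=0, x3=1, x4=1): M1=0, M2=1, M3=1, M4=1, M5=0, M6=1, M7=0, M8=0, M9=0, M10=0, M11=0, giving Y1=0, Y2=0. Observed Y1=1, Y2=0.
Test 1: faults giving observed Y1=1, Y2=0 are {M1 stuck-at-1, M1 inverted output, M3 stuck-at-0, M3 inverted output, M9 stuck-at-1, M9 inverted output}.
Test 2 (x1=0, x2=1, x3=0, x4=1): fault-free M1=0, M2=1, M3=1, M4=0, M5=0, M6=1, M7=1, M8=0, M9=0, M10=1, M11=0 → Y1=0, Y2=0; observed Y1=0, Y2=0. Eliminates M3 stuck-at-0, M3 inverted output, M9 stuck-at-1, M9 inverted output.
Test 3 (x1=1, x2=1, x3=0, x4=1): fault-free M1=1, M2=1, M3=0, M4=0, M5=0, M6=1, M7=1, M8=0, M9=1, M10=0, M11=0 → Y1=1, Y2=0; observed Y1=1, Y2=0. Eliminates M1 inverted output.
Only M1 stuck-at-1 is consistent with every test.

M1 stuck-at-1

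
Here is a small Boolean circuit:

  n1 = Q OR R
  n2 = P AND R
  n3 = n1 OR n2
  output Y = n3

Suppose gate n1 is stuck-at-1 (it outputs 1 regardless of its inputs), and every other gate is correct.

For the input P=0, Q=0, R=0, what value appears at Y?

Propagate with n1 forced: n1=1 [stuck-at-1], n2=0, n3=1.
So Y = 1. (Without the fault it would be 0.)

1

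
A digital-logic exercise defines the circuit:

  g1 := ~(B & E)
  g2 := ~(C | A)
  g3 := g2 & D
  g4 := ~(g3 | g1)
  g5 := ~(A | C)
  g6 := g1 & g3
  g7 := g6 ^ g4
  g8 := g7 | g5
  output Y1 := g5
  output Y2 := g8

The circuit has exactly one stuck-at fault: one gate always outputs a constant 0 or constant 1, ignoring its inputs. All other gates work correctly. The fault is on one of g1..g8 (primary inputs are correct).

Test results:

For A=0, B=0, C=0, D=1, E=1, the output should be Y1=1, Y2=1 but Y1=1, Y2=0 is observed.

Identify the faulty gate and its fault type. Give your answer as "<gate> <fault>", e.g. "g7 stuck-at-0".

g8 stuck-at-0

Fault-free values for test 1 (A=0, B=0, C=0, D=1, E=1): g1=1, g2=1, g3=1, g4=0, g5=1, g6=1, g7=1, g8=1, giving Y1=1, Y2=1. Observed Y1=1, Y2=0.
Test 1: faults giving observed Y1=1, Y2=0 are {g8 stuck-at-0}.
Only g8 stuck-at-0 is consistent with every test.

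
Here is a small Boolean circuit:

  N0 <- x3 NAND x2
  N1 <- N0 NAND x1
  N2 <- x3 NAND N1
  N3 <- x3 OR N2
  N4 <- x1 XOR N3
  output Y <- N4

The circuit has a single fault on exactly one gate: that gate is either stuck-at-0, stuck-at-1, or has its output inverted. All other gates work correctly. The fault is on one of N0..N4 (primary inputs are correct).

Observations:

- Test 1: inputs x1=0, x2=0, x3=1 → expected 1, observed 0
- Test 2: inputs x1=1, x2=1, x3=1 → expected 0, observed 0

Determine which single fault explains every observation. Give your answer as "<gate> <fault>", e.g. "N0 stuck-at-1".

Fault-free values for test 1 (x1=0, x2=0, x3=1): N0=1, N1=1, N2=0, N3=1, N4=1, giving Y=1. Observed 0.
Test 1: faults giving observed 0 are {N3 stuck-at-0, N3 inverted output, N4 stuck-at-0, N4 inverted output}.
Test 2 (x1=1, x2=1, x3=1): fault-free N0=0, N1=1, N2=0, N3=1, N4=0 → 0; observed 0. Eliminates N3 stuck-at-0, N3 inverted output, N4 inverted output.
Only N4 stuck-at-0 is consistent with every test.

N4 stuck-at-0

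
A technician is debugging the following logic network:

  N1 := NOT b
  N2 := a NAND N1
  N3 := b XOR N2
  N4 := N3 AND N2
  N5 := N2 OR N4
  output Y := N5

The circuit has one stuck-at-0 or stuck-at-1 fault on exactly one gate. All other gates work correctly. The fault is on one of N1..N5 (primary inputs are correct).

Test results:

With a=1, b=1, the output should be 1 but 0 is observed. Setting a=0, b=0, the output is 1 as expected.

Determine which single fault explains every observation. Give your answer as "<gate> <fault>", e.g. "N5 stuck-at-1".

N1 stuck-at-1

Fault-free values for test 1 (a=1, b=1): N1=0, N2=1, N3=0, N4=0, N5=1, giving Y=1. Observed 0.
Test 1: faults giving observed 0 are {N1 stuck-at-1, N2 stuck-at-0, N5 stuck-at-0}.
Test 2 (a=0, b=0): fault-free N1=1, N2=1, N3=1, N4=1, N5=1 → 1; observed 1. Eliminates N2 stuck-at-0, N5 stuck-at-0.
Only N1 stuck-at-1 is consistent with every test.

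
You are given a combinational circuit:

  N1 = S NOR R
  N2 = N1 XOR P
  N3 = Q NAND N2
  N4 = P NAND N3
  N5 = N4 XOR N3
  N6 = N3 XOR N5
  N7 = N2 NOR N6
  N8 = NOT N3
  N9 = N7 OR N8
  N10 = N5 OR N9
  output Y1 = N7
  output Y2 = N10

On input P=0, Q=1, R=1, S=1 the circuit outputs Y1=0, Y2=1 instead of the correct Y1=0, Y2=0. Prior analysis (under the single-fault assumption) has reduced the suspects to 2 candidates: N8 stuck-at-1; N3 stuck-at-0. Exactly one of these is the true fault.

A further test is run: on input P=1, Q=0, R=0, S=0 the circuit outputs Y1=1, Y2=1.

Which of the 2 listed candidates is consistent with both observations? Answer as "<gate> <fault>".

Evaluate each candidate on input P=1, Q=0, R=0, S=0:
  N8 stuck-at-1: N1=1, N2=0, N3=1, N4=0, N5=1, N6=0, N7=1, N8=1 [stuck-at-1], N9=1, N10=1 → Y1=1, Y2=1 — matches
  N3 stuck-at-0: N1=1, N2=0, N3=0 [stuck-at-0], N4=1, N5=1, N6=1, N7=0, N8=1, N9=1, N10=1 → Y1=0, Y2=1 — eliminated
Only N8 stuck-at-1 reproduces the observed Y1=1, Y2=1.

N8 stuck-at-1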